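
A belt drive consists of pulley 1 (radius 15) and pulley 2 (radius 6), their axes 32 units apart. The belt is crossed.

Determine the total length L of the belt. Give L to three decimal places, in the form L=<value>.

crossed belt: β = asin((r1+r2)/C) = asin(21/32) = 41.0145°
wrap1 = wrap2 = π + 2β = 262.0290°
tangent length = C·cosβ = 24.1454
L = (r1+r2)·wrap + 2·C·cosβ = 21·4.5733 + 2·24.1454 = 144.3294

L=144.329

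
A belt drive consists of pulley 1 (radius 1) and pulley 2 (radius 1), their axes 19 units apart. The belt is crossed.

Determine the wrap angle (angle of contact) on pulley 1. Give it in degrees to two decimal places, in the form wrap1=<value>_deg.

wrap1=192.08_deg

crossed belt: β = asin((r1+r2)/C) = asin(2/19) = 6.0423°
wrap1 = wrap2 = π + 2β = 192.0847°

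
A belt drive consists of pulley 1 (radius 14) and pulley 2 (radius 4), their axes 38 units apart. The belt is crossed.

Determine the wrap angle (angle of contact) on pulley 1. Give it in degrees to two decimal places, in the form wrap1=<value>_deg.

wrap1=236.55_deg

crossed belt: β = asin((r1+r2)/C) = asin(18/38) = 28.2737°
wrap1 = wrap2 = π + 2β = 236.5474°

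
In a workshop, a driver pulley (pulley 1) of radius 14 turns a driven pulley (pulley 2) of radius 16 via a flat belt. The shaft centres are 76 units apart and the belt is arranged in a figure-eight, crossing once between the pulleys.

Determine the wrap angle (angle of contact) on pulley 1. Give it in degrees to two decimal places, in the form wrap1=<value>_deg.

wrap1=226.50_deg

crossed belt: β = asin((r1+r2)/C) = asin(30/76) = 23.2496°
wrap1 = wrap2 = π + 2β = 226.4991°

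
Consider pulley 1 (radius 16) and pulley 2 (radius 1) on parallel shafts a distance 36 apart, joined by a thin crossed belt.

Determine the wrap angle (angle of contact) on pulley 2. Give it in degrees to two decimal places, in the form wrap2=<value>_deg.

wrap2=236.36_deg

crossed belt: β = asin((r1+r2)/C) = asin(17/36) = 28.1786°
wrap1 = wrap2 = π + 2β = 236.3573°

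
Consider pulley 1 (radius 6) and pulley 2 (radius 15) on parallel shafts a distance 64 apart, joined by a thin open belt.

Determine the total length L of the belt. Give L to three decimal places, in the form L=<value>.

L=195.241

open belt: β = asin((r2−r1)/C) = asin(9/64) = 8.0840°
wrap1 = π − 2β = 163.8320°
wrap2 = π + 2β = 196.1680°
tangent length = C·cosβ = 63.3640
L = r1·wrap1 + r2·wrap2 + 2·C·cosβ = 6·2.8594 + 15·3.4238 + 2·63.3640 = 195.2412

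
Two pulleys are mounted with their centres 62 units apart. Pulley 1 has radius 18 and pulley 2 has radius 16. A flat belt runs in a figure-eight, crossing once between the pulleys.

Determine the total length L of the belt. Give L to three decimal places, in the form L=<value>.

crossed belt: β = asin((r1+r2)/C) = asin(34/62) = 33.2564°
wrap1 = wrap2 = π + 2β = 246.5129°
tangent length = C·cosβ = 51.8459
L = (r1+r2)·wrap + 2·C·cosβ = 34·4.3025 + 2·51.8459 = 249.9755

L=249.976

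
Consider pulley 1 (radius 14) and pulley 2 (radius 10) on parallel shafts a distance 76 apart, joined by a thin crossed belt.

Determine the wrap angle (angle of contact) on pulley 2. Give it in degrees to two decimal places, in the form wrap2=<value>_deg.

wrap2=216.82_deg

crossed belt: β = asin((r1+r2)/C) = asin(24/76) = 18.4085°
wrap1 = wrap2 = π + 2β = 216.8170°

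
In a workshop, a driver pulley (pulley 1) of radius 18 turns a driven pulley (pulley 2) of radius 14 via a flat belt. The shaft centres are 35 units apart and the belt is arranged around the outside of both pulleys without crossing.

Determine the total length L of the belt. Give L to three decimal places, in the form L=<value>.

L=170.989

open belt: β = asin((r2−r1)/C) = asin(-4/35) = -6.5624°
wrap1 = π − 2β = 193.1249°
wrap2 = π + 2β = 166.8751°
tangent length = C·cosβ = 34.7707
L = r1·wrap1 + r2·wrap2 + 2·C·cosβ = 18·3.3707 + 14·2.9125 + 2·34.7707 = 170.9886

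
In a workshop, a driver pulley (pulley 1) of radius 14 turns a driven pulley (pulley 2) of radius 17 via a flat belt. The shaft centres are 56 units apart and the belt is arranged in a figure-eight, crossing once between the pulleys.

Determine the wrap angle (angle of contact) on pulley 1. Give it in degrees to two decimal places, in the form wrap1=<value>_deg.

crossed belt: β = asin((r1+r2)/C) = asin(31/56) = 33.6124°
wrap1 = wrap2 = π + 2β = 247.2247°

wrap1=247.22_deg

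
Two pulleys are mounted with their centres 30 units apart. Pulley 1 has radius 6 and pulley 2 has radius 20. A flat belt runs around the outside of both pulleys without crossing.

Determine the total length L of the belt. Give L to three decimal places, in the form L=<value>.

L=148.342

open belt: β = asin((r2−r1)/C) = asin(14/30) = 27.8181°
wrap1 = π − 2β = 124.3637°
wrap2 = π + 2β = 235.6363°
tangent length = C·cosβ = 26.5330
L = r1·wrap1 + r2·wrap2 + 2·C·cosβ = 6·2.1706 + 20·4.1126 + 2·26.5330 = 148.3419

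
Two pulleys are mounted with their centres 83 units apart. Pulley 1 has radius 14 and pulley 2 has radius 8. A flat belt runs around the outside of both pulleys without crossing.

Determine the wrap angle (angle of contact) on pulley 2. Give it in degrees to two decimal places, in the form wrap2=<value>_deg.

open belt: β = asin((r2−r1)/C) = asin(-6/83) = -4.1455°
wrap1 = π − 2β = 188.2910°
wrap2 = π + 2β = 171.7090°

wrap2=171.71_deg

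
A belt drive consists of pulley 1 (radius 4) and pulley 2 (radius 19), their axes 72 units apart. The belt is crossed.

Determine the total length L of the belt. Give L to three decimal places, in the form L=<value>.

L=223.668

crossed belt: β = asin((r1+r2)/C) = asin(23/72) = 18.6293°
wrap1 = wrap2 = π + 2β = 217.2587°
tangent length = C·cosβ = 68.2276
L = (r1+r2)·wrap + 2·C·cosβ = 23·3.7919 + 2·68.2276 = 223.6683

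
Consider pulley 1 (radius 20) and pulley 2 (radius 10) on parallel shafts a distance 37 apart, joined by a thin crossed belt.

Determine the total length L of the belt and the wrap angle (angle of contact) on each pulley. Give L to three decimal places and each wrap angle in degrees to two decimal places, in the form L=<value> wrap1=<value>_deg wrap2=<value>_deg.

L=194.293 wrap1=288.35_deg wrap2=288.35_deg

crossed belt: β = asin((r1+r2)/C) = asin(30/37) = 54.1752°
wrap1 = wrap2 = π + 2β = 288.3505°
tangent length = C·cosβ = 21.6564
L = (r1+r2)·wrap + 2·C·cosβ = 30·5.0327 + 2·21.6564 = 194.2928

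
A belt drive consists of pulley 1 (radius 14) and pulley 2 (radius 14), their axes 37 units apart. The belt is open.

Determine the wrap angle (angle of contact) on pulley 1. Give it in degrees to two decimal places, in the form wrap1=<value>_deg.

wrap1=180.00_deg

open belt: β = asin((r2−r1)/C) = asin(0/37) = 0.0000°
wrap1 = π − 2β = 180.0000°
wrap2 = π + 2β = 180.0000°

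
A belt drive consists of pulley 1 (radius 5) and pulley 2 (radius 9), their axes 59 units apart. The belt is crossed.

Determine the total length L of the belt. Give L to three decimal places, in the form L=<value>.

crossed belt: β = asin((r1+r2)/C) = asin(14/59) = 13.7265°
wrap1 = wrap2 = π + 2β = 207.4531°
tangent length = C·cosβ = 57.3149
L = (r1+r2)·wrap + 2·C·cosβ = 14·3.6207 + 2·57.3149 = 165.3202

L=165.320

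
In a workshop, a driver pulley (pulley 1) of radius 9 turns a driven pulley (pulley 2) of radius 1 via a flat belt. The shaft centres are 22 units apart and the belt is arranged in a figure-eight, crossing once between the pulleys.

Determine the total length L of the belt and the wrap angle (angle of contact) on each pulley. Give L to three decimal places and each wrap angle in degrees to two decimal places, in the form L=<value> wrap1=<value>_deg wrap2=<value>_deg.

L=80.045 wrap1=234.07_deg wrap2=234.07_deg

crossed belt: β = asin((r1+r2)/C) = asin(10/22) = 27.0357°
wrap1 = wrap2 = π + 2β = 234.0714°
tangent length = C·cosβ = 19.5959
L = (r1+r2)·wrap + 2·C·cosβ = 10·4.0853 + 2·19.5959 = 80.0450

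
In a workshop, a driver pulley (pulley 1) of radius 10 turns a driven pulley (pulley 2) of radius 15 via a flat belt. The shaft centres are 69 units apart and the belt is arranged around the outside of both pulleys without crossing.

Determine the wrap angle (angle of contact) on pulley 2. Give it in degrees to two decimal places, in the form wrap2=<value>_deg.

open belt: β = asin((r2−r1)/C) = asin(5/69) = 4.1555°
wrap1 = π − 2β = 171.6890°
wrap2 = π + 2β = 188.3110°

wrap2=188.31_deg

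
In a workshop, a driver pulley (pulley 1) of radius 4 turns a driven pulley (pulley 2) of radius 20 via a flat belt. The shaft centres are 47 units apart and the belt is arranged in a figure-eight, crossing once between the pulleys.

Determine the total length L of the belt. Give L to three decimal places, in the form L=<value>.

crossed belt: β = asin((r1+r2)/C) = asin(24/47) = 30.7064°
wrap1 = wrap2 = π + 2β = 241.4127°
tangent length = C·cosβ = 40.4104
L = (r1+r2)·wrap + 2·C·cosβ = 24·4.2134 + 2·40.4104 = 181.9435

L=181.944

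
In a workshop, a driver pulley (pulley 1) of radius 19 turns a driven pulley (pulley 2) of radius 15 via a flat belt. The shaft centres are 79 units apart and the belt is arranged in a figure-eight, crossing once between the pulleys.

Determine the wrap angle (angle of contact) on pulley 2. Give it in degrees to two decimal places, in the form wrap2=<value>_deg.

wrap2=230.98_deg

crossed belt: β = asin((r1+r2)/C) = asin(34/79) = 25.4917°
wrap1 = wrap2 = π + 2β = 230.9833°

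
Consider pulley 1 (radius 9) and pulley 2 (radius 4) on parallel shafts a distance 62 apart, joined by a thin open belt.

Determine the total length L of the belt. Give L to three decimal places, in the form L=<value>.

L=165.244

open belt: β = asin((r2−r1)/C) = asin(-5/62) = -4.6257°
wrap1 = π − 2β = 189.2513°
wrap2 = π + 2β = 170.7487°
tangent length = C·cosβ = 61.7981
L = r1·wrap1 + r2·wrap2 + 2·C·cosβ = 9·3.3031 + 4·2.9801 + 2·61.7981 = 165.2441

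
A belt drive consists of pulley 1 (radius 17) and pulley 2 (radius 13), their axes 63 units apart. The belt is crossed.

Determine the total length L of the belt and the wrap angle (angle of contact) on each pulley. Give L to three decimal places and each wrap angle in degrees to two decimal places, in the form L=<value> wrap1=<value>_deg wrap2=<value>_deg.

crossed belt: β = asin((r1+r2)/C) = asin(30/63) = 28.4369°
wrap1 = wrap2 = π + 2β = 236.8738°
tangent length = C·cosβ = 55.3986
L = (r1+r2)·wrap + 2·C·cosβ = 30·4.1342 + 2·55.3986 = 234.8239

L=234.824 wrap1=236.87_deg wrap2=236.87_deg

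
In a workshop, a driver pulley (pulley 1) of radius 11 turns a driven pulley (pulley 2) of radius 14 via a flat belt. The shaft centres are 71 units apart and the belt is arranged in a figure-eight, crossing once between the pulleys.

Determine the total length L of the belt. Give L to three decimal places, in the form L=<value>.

L=229.437

crossed belt: β = asin((r1+r2)/C) = asin(25/71) = 20.6166°
wrap1 = wrap2 = π + 2β = 221.2332°
tangent length = C·cosβ = 66.4530
L = (r1+r2)·wrap + 2·C·cosβ = 25·3.8612 + 2·66.4530 = 229.4372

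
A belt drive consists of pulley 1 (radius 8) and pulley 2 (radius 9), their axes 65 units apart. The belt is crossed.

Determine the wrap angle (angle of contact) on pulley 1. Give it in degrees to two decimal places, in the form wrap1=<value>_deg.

crossed belt: β = asin((r1+r2)/C) = asin(17/65) = 15.1614°
wrap1 = wrap2 = π + 2β = 210.3227°

wrap1=210.32_deg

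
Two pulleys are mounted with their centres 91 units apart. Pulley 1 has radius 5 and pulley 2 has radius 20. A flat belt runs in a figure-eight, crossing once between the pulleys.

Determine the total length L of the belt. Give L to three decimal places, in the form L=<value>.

crossed belt: β = asin((r1+r2)/C) = asin(25/91) = 15.9456°
wrap1 = wrap2 = π + 2β = 211.8913°
tangent length = C·cosβ = 87.4986
L = (r1+r2)·wrap + 2·C·cosβ = 25·3.6982 + 2·87.4986 = 267.4522

L=267.452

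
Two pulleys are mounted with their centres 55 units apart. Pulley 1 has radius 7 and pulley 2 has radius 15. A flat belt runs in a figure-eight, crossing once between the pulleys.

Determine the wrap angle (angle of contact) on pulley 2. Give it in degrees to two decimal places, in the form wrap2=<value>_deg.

crossed belt: β = asin((r1+r2)/C) = asin(22/55) = 23.5782°
wrap1 = wrap2 = π + 2β = 227.1564°

wrap2=227.16_deg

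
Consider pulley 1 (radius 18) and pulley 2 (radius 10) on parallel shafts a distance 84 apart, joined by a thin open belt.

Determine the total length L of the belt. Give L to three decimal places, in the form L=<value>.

open belt: β = asin((r2−r1)/C) = asin(-8/84) = -5.4650°
wrap1 = π − 2β = 190.9300°
wrap2 = π + 2β = 169.0700°
tangent length = C·cosβ = 83.6182
L = r1·wrap1 + r2·wrap2 + 2·C·cosβ = 18·3.3324 + 10·2.9508 + 2·83.6182 = 256.7271

L=256.727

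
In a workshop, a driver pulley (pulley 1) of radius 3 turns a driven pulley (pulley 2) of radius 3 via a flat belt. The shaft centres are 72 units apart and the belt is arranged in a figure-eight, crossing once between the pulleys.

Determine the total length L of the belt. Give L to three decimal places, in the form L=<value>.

crossed belt: β = asin((r1+r2)/C) = asin(6/72) = 4.7802°
wrap1 = wrap2 = π + 2β = 189.5604°
tangent length = C·cosβ = 71.7496
L = (r1+r2)·wrap + 2·C·cosβ = 6·3.3085 + 2·71.7496 = 163.3498

L=163.350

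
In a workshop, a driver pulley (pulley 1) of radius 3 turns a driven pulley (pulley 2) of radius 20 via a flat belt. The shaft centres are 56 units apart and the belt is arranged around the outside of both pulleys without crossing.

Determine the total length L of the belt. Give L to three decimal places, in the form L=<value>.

L=189.458

open belt: β = asin((r2−r1)/C) = asin(17/56) = 17.6722°
wrap1 = π − 2β = 144.6555°
wrap2 = π + 2β = 215.3445°
tangent length = C·cosβ = 53.3573
L = r1·wrap1 + r2·wrap2 + 2·C·cosβ = 3·2.5247 + 20·3.7585 + 2·53.3573 = 189.4581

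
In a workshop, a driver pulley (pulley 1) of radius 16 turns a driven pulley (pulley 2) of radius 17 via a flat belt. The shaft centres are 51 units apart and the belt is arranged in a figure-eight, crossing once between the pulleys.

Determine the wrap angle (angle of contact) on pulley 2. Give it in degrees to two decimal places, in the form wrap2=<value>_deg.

crossed belt: β = asin((r1+r2)/C) = asin(33/51) = 40.3202°
wrap1 = wrap2 = π + 2β = 260.6404°

wrap2=260.64_deg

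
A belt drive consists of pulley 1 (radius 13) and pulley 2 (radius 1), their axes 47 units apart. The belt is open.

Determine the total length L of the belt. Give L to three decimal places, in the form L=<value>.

open belt: β = asin((r2−r1)/C) = asin(-12/47) = -14.7925°
wrap1 = π − 2β = 209.5850°
wrap2 = π + 2β = 150.4150°
tangent length = C·cosβ = 45.4423
L = r1·wrap1 + r2·wrap2 + 2·C·cosβ = 13·3.6579 + 1·2.6252 + 2·45.4423 = 141.0631

L=141.063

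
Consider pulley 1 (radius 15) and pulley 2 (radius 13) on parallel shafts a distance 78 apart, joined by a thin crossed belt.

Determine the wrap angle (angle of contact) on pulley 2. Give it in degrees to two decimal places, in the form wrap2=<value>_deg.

crossed belt: β = asin((r1+r2)/C) = asin(28/78) = 21.0372°
wrap1 = wrap2 = π + 2β = 222.0744°

wrap2=222.07_deg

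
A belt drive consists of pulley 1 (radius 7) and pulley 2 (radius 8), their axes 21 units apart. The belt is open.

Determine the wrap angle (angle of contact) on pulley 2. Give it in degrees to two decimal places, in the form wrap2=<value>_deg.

open belt: β = asin((r2−r1)/C) = asin(1/21) = 2.7294°
wrap1 = π − 2β = 174.5412°
wrap2 = π + 2β = 185.4588°

wrap2=185.46_deg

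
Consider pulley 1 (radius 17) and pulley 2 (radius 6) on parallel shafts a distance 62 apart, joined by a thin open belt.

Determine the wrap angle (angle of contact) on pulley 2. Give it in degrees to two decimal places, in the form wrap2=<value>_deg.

open belt: β = asin((r2−r1)/C) = asin(-11/62) = -10.2195°
wrap1 = π − 2β = 200.4390°
wrap2 = π + 2β = 159.5610°

wrap2=159.56_deg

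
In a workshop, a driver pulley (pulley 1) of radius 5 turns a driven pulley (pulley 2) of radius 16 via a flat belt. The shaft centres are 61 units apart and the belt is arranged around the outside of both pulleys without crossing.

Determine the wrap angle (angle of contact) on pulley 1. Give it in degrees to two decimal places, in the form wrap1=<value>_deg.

open belt: β = asin((r2−r1)/C) = asin(11/61) = 10.3889°
wrap1 = π − 2β = 159.2223°
wrap2 = π + 2β = 200.7777°

wrap1=159.22_deg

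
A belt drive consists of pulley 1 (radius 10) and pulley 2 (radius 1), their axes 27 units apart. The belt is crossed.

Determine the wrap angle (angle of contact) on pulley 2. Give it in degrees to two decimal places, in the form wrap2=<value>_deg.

crossed belt: β = asin((r1+r2)/C) = asin(11/27) = 24.0421°
wrap1 = wrap2 = π + 2β = 228.0842°

wrap2=228.08_deg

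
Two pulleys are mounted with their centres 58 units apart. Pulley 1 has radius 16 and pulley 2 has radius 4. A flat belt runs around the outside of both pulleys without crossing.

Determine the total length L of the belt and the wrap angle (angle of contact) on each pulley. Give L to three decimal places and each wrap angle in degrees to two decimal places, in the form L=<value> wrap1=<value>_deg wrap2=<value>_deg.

open belt: β = asin((r2−r1)/C) = asin(-12/58) = -11.9405°
wrap1 = π − 2β = 203.8811°
wrap2 = π + 2β = 156.1189°
tangent length = C·cosβ = 56.7450
L = r1·wrap1 + r2·wrap2 + 2·C·cosβ = 16·3.5584 + 4·2.7248 + 2·56.7450 = 181.3236

L=181.324 wrap1=203.88_deg wrap2=156.12_deg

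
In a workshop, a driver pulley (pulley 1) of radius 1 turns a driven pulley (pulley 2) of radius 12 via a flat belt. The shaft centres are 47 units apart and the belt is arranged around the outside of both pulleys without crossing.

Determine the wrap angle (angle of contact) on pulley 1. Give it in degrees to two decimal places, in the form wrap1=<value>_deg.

open belt: β = asin((r2−r1)/C) = asin(11/47) = 13.5352°
wrap1 = π − 2β = 152.9296°
wrap2 = π + 2β = 207.0704°

wrap1=152.93_deg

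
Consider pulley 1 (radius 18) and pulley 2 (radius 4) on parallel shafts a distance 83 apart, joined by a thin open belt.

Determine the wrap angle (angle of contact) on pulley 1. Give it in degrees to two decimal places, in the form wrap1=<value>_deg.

wrap1=199.42_deg

open belt: β = asin((r2−r1)/C) = asin(-14/83) = -9.7108°
wrap1 = π − 2β = 199.4215°
wrap2 = π + 2β = 160.5785°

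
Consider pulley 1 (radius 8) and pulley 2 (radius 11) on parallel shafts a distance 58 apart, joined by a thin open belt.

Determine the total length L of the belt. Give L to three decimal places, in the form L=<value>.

L=175.845

open belt: β = asin((r2−r1)/C) = asin(3/58) = 2.9649°
wrap1 = π − 2β = 174.0702°
wrap2 = π + 2β = 185.9298°
tangent length = C·cosβ = 57.9224
L = r1·wrap1 + r2·wrap2 + 2·C·cosβ = 8·3.0381 + 11·3.2451 + 2·57.9224 = 175.8455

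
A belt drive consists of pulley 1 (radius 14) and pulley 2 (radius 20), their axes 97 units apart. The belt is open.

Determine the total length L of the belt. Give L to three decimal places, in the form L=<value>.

open belt: β = asin((r2−r1)/C) = asin(6/97) = 3.5463°
wrap1 = π − 2β = 172.9073°
wrap2 = π + 2β = 187.0927°
tangent length = C·cosβ = 96.8143
L = r1·wrap1 + r2·wrap2 + 2·C·cosβ = 14·3.0178 + 20·3.2654 + 2·96.8143 = 301.1854

L=301.185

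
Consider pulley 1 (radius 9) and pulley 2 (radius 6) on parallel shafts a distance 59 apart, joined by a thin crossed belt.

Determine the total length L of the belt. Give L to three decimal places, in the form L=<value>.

L=168.958

crossed belt: β = asin((r1+r2)/C) = asin(15/59) = 14.7284°
wrap1 = wrap2 = π + 2β = 209.4568°
tangent length = C·cosβ = 57.0614
L = (r1+r2)·wrap + 2·C·cosβ = 15·3.6557 + 2·57.0614 = 168.9584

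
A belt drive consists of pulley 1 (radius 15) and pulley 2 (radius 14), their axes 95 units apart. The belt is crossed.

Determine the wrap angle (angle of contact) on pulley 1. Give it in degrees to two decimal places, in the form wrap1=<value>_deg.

crossed belt: β = asin((r1+r2)/C) = asin(29/95) = 17.7740°
wrap1 = wrap2 = π + 2β = 215.5480°

wrap1=215.55_deg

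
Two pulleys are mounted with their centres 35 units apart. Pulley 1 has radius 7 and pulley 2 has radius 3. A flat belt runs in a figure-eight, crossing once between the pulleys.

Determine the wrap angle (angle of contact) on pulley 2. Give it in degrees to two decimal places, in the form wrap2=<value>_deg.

crossed belt: β = asin((r1+r2)/C) = asin(10/35) = 16.6015°
wrap1 = wrap2 = π + 2β = 213.2031°

wrap2=213.20_deg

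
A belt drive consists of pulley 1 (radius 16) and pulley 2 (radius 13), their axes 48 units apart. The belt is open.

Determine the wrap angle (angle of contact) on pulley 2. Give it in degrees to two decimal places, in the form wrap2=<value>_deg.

wrap2=172.83_deg

open belt: β = asin((r2−r1)/C) = asin(-3/48) = -3.5833°
wrap1 = π − 2β = 187.1666°
wrap2 = π + 2β = 172.8334°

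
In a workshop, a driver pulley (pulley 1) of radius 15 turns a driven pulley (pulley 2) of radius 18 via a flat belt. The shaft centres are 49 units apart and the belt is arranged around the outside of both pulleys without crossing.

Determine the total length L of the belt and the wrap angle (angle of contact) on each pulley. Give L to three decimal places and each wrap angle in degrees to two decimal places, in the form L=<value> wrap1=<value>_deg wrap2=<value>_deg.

L=201.856 wrap1=172.98_deg wrap2=187.02_deg

open belt: β = asin((r2−r1)/C) = asin(3/49) = 3.5101°
wrap1 = π − 2β = 172.9798°
wrap2 = π + 2β = 187.0202°
tangent length = C·cosβ = 48.9081
L = r1·wrap1 + r2·wrap2 + 2·C·cosβ = 15·3.0191 + 18·3.2641 + 2·48.9081 = 201.8563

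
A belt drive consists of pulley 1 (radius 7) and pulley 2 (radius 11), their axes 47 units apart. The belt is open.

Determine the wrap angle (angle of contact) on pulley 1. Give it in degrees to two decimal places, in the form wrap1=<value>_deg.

open belt: β = asin((r2−r1)/C) = asin(4/47) = 4.8821°
wrap1 = π − 2β = 170.2357°
wrap2 = π + 2β = 189.7643°

wrap1=170.24_deg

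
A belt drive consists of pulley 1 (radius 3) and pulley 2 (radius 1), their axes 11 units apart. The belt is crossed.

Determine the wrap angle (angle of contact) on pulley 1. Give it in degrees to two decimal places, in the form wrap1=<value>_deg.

wrap1=222.65_deg

crossed belt: β = asin((r1+r2)/C) = asin(4/11) = 21.3237°
wrap1 = wrap2 = π + 2β = 222.6474°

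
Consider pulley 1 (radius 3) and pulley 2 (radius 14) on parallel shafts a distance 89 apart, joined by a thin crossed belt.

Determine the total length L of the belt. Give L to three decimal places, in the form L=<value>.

crossed belt: β = asin((r1+r2)/C) = asin(17/89) = 11.0118°
wrap1 = wrap2 = π + 2β = 202.0236°
tangent length = C·cosβ = 87.3613
L = (r1+r2)·wrap + 2·C·cosβ = 17·3.5260 + 2·87.3613 = 234.6642

L=234.664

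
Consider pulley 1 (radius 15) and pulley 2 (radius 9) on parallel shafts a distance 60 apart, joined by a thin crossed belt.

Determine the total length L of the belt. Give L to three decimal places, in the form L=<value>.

crossed belt: β = asin((r1+r2)/C) = asin(24/60) = 23.5782°
wrap1 = wrap2 = π + 2β = 227.1564°
tangent length = C·cosβ = 54.9909
L = (r1+r2)·wrap + 2·C·cosβ = 24·3.9646 + 2·54.9909 = 205.1328

L=205.133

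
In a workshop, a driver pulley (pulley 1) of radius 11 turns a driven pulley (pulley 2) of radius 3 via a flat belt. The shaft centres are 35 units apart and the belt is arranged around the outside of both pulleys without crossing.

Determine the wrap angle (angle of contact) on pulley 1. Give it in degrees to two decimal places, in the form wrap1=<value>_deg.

wrap1=206.43_deg

open belt: β = asin((r2−r1)/C) = asin(-8/35) = -13.2130°
wrap1 = π − 2β = 206.4260°
wrap2 = π + 2β = 153.5740°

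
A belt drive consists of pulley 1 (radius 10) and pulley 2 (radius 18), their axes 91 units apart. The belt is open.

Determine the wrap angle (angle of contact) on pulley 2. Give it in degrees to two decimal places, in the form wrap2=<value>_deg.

open belt: β = asin((r2−r1)/C) = asin(8/91) = 5.0435°
wrap1 = π − 2β = 169.9130°
wrap2 = π + 2β = 190.0870°

wrap2=190.09_deg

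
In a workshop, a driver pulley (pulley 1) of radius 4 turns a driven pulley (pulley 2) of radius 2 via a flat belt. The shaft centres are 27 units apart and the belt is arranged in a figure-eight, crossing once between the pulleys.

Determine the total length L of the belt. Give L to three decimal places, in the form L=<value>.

L=74.188

crossed belt: β = asin((r1+r2)/C) = asin(6/27) = 12.8396°
wrap1 = wrap2 = π + 2β = 205.6792°
tangent length = C·cosβ = 26.3249
L = (r1+r2)·wrap + 2·C·cosβ = 6·3.5898 + 2·26.3249 = 74.1885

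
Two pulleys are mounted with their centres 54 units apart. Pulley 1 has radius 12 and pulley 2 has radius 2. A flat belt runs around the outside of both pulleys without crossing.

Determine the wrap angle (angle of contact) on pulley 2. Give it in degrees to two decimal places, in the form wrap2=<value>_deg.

wrap2=158.66_deg

open belt: β = asin((r2−r1)/C) = asin(-10/54) = -10.6719°
wrap1 = π − 2β = 201.3439°
wrap2 = π + 2β = 158.6561°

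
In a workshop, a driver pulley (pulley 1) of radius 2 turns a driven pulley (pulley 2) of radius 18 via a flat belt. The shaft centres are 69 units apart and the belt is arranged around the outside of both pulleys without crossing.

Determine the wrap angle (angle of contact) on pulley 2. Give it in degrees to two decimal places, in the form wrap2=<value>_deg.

open belt: β = asin((r2−r1)/C) = asin(16/69) = 13.4080°
wrap1 = π − 2β = 153.1840°
wrap2 = π + 2β = 206.8160°

wrap2=206.82_deg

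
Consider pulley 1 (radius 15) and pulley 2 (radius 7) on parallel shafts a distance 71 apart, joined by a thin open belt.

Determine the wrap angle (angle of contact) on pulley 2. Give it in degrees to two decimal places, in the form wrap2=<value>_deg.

wrap2=167.06_deg

open belt: β = asin((r2−r1)/C) = asin(-8/71) = -6.4696°
wrap1 = π − 2β = 192.9392°
wrap2 = π + 2β = 167.0608°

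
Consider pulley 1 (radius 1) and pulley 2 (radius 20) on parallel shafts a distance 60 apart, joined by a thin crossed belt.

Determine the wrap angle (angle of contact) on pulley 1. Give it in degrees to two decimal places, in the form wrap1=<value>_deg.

wrap1=220.97_deg

crossed belt: β = asin((r1+r2)/C) = asin(21/60) = 20.4873°
wrap1 = wrap2 = π + 2β = 220.9746°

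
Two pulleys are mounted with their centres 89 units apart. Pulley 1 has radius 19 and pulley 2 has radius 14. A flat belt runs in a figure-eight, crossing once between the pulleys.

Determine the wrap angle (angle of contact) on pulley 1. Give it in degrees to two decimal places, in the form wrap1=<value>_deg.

wrap1=223.53_deg

crossed belt: β = asin((r1+r2)/C) = asin(33/89) = 21.7641°
wrap1 = wrap2 = π + 2β = 223.5283°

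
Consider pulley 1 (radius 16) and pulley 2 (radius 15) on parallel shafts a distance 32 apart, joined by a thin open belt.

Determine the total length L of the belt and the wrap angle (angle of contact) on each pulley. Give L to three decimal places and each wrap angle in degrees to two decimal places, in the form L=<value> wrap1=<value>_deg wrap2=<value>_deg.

L=161.421 wrap1=183.58_deg wrap2=176.42_deg

open belt: β = asin((r2−r1)/C) = asin(-1/32) = -1.7908°
wrap1 = π − 2β = 183.5816°
wrap2 = π + 2β = 176.4184°
tangent length = C·cosβ = 31.9844
L = r1·wrap1 + r2·wrap2 + 2·C·cosβ = 16·3.2041 + 15·3.0791 + 2·31.9844 = 161.4206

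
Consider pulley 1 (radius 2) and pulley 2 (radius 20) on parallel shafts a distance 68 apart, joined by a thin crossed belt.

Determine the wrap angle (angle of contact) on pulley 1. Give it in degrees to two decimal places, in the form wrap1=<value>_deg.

wrap1=217.75_deg

crossed belt: β = asin((r1+r2)/C) = asin(22/68) = 18.8765°
wrap1 = wrap2 = π + 2β = 217.7530°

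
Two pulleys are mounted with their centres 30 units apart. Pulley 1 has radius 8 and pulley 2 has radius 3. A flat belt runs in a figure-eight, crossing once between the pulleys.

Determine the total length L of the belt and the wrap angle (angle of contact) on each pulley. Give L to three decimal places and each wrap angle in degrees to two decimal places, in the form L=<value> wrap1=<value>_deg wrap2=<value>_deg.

L=98.638 wrap1=223.02_deg wrap2=223.02_deg

crossed belt: β = asin((r1+r2)/C) = asin(11/30) = 21.5102°
wrap1 = wrap2 = π + 2β = 223.0204°
tangent length = C·cosβ = 27.9106
L = (r1+r2)·wrap + 2·C·cosβ = 11·3.8924 + 2·27.9106 = 98.6380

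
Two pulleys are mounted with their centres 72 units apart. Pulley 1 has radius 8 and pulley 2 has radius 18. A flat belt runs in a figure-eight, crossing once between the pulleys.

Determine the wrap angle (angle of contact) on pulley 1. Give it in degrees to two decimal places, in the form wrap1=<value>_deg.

crossed belt: β = asin((r1+r2)/C) = asin(26/72) = 21.1684°
wrap1 = wrap2 = π + 2β = 222.3369°

wrap1=222.34_deg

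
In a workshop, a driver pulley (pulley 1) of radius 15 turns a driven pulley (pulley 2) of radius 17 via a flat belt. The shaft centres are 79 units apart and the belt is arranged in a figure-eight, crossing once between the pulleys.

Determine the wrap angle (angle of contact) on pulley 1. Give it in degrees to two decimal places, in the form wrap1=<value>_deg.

wrap1=227.79_deg

crossed belt: β = asin((r1+r2)/C) = asin(32/79) = 23.8951°
wrap1 = wrap2 = π + 2β = 227.7902°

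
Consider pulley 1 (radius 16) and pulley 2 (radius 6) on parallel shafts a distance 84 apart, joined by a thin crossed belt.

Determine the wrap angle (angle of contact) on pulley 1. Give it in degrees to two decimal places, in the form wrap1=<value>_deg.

wrap1=210.37_deg

crossed belt: β = asin((r1+r2)/C) = asin(22/84) = 15.1831°
wrap1 = wrap2 = π + 2β = 210.3662°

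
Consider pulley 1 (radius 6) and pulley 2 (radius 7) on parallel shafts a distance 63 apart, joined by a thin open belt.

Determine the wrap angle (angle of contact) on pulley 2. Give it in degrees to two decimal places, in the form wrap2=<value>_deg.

open belt: β = asin((r2−r1)/C) = asin(1/63) = 0.9095°
wrap1 = π − 2β = 178.1810°
wrap2 = π + 2β = 181.8190°

wrap2=181.82_deg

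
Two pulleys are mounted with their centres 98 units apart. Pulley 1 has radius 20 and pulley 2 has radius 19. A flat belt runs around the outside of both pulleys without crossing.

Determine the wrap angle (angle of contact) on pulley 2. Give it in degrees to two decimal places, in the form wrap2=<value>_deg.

open belt: β = asin((r2−r1)/C) = asin(-1/98) = -0.5847°
wrap1 = π − 2β = 181.1693°
wrap2 = π + 2β = 178.8307°

wrap2=178.83_deg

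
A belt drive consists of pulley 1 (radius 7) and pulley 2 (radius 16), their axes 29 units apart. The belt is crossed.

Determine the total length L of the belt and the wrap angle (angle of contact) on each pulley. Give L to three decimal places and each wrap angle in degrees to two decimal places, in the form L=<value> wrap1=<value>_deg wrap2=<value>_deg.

L=149.714 wrap1=284.95_deg wrap2=284.95_deg

crossed belt: β = asin((r1+r2)/C) = asin(23/29) = 52.4765°
wrap1 = wrap2 = π + 2β = 284.9530°
tangent length = C·cosβ = 17.6635
L = (r1+r2)·wrap + 2·C·cosβ = 23·4.9734 + 2·17.6635 = 149.7145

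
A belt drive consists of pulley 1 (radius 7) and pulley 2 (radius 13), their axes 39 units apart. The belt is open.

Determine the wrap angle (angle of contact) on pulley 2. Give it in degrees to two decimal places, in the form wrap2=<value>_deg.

wrap2=197.70_deg

open belt: β = asin((r2−r1)/C) = asin(6/39) = 8.8499°
wrap1 = π − 2β = 162.3002°
wrap2 = π + 2β = 197.6998°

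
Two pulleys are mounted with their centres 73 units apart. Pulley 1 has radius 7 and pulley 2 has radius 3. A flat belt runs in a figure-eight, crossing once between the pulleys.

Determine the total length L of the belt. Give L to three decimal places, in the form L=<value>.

crossed belt: β = asin((r1+r2)/C) = asin(10/73) = 7.8735°
wrap1 = wrap2 = π + 2β = 195.7470°
tangent length = C·cosβ = 72.3118
L = (r1+r2)·wrap + 2·C·cosβ = 10·3.4164 + 2·72.3118 = 178.7879

L=178.788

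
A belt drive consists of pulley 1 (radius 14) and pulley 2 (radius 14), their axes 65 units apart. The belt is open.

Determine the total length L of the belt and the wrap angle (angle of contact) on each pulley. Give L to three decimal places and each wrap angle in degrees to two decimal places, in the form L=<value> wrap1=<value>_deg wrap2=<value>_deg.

open belt: β = asin((r2−r1)/C) = asin(0/65) = 0.0000°
wrap1 = π − 2β = 180.0000°
wrap2 = π + 2β = 180.0000°
tangent length = C·cosβ = 65.0000
L = r1·wrap1 + r2·wrap2 + 2·C·cosβ = 14·3.1416 + 14·3.1416 + 2·65.0000 = 217.9646

L=217.965 wrap1=180.00_deg wrap2=180.00_deg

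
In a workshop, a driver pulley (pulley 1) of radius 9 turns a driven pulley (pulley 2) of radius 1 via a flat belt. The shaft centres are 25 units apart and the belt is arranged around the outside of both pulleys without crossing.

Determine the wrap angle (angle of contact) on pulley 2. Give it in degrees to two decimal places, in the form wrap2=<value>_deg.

wrap2=142.67_deg

open belt: β = asin((r2−r1)/C) = asin(-8/25) = -18.6629°
wrap1 = π − 2β = 217.3258°
wrap2 = π + 2β = 142.6742°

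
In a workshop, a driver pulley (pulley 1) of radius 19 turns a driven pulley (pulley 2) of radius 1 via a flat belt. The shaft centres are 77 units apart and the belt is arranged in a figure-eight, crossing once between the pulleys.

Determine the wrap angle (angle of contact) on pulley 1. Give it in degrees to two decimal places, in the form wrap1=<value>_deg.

crossed belt: β = asin((r1+r2)/C) = asin(20/77) = 15.0547°
wrap1 = wrap2 = π + 2β = 210.1093°

wrap1=210.11_deg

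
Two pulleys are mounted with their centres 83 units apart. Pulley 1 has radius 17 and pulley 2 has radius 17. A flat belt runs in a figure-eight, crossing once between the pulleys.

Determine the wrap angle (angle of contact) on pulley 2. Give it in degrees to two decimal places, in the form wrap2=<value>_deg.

wrap2=228.36_deg

crossed belt: β = asin((r1+r2)/C) = asin(34/83) = 24.1821°
wrap1 = wrap2 = π + 2β = 228.3643°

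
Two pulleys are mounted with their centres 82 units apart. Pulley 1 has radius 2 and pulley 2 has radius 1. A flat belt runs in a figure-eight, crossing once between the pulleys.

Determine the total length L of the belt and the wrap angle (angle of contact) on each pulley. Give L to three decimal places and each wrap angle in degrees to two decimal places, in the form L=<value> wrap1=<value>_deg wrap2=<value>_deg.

crossed belt: β = asin((r1+r2)/C) = asin(3/82) = 2.0967°
wrap1 = wrap2 = π + 2β = 184.1933°
tangent length = C·cosβ = 81.9451
L = (r1+r2)·wrap + 2·C·cosβ = 3·3.2148 + 2·81.9451 = 173.5345

L=173.535 wrap1=184.19_deg wrap2=184.19_deg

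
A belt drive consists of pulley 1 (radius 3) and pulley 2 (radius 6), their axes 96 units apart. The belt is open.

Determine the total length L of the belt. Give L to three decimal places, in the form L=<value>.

L=220.368

open belt: β = asin((r2−r1)/C) = asin(3/96) = 1.7908°
wrap1 = π − 2β = 176.4184°
wrap2 = π + 2β = 183.5816°
tangent length = C·cosβ = 95.9531
L = r1·wrap1 + r2·wrap2 + 2·C·cosβ = 3·3.0791 + 6·3.2041 + 2·95.9531 = 220.3681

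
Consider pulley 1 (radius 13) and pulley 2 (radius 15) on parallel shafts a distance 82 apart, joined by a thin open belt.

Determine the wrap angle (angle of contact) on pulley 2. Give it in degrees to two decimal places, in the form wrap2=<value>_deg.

wrap2=182.80_deg

open belt: β = asin((r2−r1)/C) = asin(2/82) = 1.3976°
wrap1 = π − 2β = 177.2048°
wrap2 = π + 2β = 182.7952°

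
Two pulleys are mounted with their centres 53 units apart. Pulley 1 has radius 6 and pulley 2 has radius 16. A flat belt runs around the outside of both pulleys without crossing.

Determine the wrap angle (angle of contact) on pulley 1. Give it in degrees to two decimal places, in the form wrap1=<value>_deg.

wrap1=158.25_deg

open belt: β = asin((r2−r1)/C) = asin(10/53) = 10.8757°
wrap1 = π − 2β = 158.2486°
wrap2 = π + 2β = 201.7514°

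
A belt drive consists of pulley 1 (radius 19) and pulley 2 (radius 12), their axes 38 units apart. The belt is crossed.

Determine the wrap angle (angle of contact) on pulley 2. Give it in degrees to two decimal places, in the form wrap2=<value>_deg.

crossed belt: β = asin((r1+r2)/C) = asin(31/38) = 54.6655°
wrap1 = wrap2 = π + 2β = 289.3310°

wrap2=289.33_deg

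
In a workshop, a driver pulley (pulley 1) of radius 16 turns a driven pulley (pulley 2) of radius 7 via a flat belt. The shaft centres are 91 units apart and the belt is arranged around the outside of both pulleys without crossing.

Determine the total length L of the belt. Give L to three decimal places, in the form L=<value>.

L=255.147

open belt: β = asin((r2−r1)/C) = asin(-9/91) = -5.6759°
wrap1 = π − 2β = 191.3518°
wrap2 = π + 2β = 168.6482°
tangent length = C·cosβ = 90.5539
L = r1·wrap1 + r2·wrap2 + 2·C·cosβ = 16·3.3397 + 7·2.9435 + 2·90.5539 = 255.1475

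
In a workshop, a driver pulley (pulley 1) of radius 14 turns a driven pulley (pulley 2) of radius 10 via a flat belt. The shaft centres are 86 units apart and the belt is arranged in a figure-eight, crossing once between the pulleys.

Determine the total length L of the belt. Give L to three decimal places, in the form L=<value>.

L=254.140

crossed belt: β = asin((r1+r2)/C) = asin(24/86) = 16.2047°
wrap1 = wrap2 = π + 2β = 212.4094°
tangent length = C·cosβ = 82.5833
L = (r1+r2)·wrap + 2·C·cosβ = 24·3.7072 + 2·82.5833 = 254.1404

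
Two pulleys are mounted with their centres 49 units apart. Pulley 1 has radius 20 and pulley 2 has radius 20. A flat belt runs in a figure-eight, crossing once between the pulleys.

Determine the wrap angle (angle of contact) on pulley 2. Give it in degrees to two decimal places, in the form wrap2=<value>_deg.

wrap2=289.44_deg

crossed belt: β = asin((r1+r2)/C) = asin(40/49) = 54.7187°
wrap1 = wrap2 = π + 2β = 289.4375°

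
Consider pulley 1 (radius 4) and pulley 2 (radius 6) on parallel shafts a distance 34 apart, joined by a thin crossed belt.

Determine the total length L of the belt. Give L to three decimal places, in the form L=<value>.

crossed belt: β = asin((r1+r2)/C) = asin(10/34) = 17.1046°
wrap1 = wrap2 = π + 2β = 214.2093°
tangent length = C·cosβ = 32.4962
L = (r1+r2)·wrap + 2·C·cosβ = 10·3.7387 + 2·32.4962 = 102.3789

L=102.379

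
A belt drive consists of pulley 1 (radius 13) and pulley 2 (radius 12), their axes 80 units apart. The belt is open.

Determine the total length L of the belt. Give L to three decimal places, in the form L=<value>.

open belt: β = asin((r2−r1)/C) = asin(-1/80) = -0.7162°
wrap1 = π − 2β = 181.4324°
wrap2 = π + 2β = 178.5676°
tangent length = C·cosβ = 79.9937
L = r1·wrap1 + r2·wrap2 + 2·C·cosβ = 13·3.1666 + 12·3.1166 + 2·79.9937 = 238.5523

L=238.552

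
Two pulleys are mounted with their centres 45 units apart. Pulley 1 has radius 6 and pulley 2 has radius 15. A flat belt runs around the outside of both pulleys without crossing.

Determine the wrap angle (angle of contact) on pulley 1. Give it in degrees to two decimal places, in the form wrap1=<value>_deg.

open belt: β = asin((r2−r1)/C) = asin(9/45) = 11.5370°
wrap1 = π − 2β = 156.9261°
wrap2 = π + 2β = 203.0739°

wrap1=156.93_deg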